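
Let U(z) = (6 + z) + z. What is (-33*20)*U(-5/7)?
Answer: -21120/7 ≈ -3017.1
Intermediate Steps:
U(z) = 6 + 2*z
(-33*20)*U(-5/7) = (-33*20)*(6 + 2*(-5/7)) = -660*(6 + 2*(-5*1/7)) = -660*(6 + 2*(-5/7)) = -660*(6 - 10/7) = -660*32/7 = -21120/7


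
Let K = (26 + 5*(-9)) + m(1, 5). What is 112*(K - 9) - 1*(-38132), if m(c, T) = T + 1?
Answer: 35668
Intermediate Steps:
m(c, T) = 1 + T
K = -13 (K = (26 + 5*(-9)) + (1 + 5) = (26 - 45) + 6 = -19 + 6 = -13)
112*(K - 9) - 1*(-38132) = 112*(-13 - 9) - 1*(-38132) = 112*(-22) + 38132 = -2464 + 38132 = 35668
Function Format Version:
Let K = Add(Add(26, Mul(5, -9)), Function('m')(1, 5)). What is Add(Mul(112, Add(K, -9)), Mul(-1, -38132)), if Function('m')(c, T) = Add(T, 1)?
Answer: 35668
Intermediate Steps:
Function('m')(c, T) = Add(1, T)
K = -13 (K = Add(Add(26, Mul(5, -9)), Add(1, 5)) = Add(Add(26, -45), 6) = Add(-19, 6) = -13)
Add(Mul(112, Add(K, -9)), Mul(-1, -38132)) = Add(Mul(112, Add(-13, -9)), Mul(-1, -38132)) = Add(Mul(112, -22), 38132) = Add(-2464, 38132) = 35668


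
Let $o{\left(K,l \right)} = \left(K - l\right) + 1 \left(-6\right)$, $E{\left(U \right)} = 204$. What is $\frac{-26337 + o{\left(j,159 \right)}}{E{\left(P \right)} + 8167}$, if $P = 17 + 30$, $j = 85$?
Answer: $- \frac{26417}{8371} \approx -3.1558$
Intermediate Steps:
$P = 47$
$o{\left(K,l \right)} = -6 + K - l$ ($o{\left(K,l \right)} = \left(K - l\right) - 6 = -6 + K - l$)
$\frac{-26337 + o{\left(j,159 \right)}}{E{\left(P \right)} + 8167} = \frac{-26337 - 80}{204 + 8167} = \frac{-26337 - 80}{8371} = \left(-26337 - 80\right) \frac{1}{8371} = \left(-26417\right) \frac{1}{8371} = - \frac{26417}{8371}$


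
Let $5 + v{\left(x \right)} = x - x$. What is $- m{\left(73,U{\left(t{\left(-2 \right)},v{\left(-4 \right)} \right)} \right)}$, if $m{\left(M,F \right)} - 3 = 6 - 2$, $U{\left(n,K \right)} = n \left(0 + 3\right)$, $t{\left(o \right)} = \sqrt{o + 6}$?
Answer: $-7$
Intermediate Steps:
$v{\left(x \right)} = -5$ ($v{\left(x \right)} = -5 + \left(x - x\right) = -5 + 0 = -5$)
$t{\left(o \right)} = \sqrt{6 + o}$
$U{\left(n,K \right)} = 3 n$ ($U{\left(n,K \right)} = n 3 = 3 n$)
$m{\left(M,F \right)} = 7$ ($m{\left(M,F \right)} = 3 + \left(6 - 2\right) = 3 + 4 = 7$)
$- m{\left(73,U{\left(t{\left(-2 \right)},v{\left(-4 \right)} \right)} \right)} = \left(-1\right) 7 = -7$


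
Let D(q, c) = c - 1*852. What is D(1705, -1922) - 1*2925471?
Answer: -2928245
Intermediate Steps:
D(q, c) = -852 + c (D(q, c) = c - 852 = -852 + c)
D(1705, -1922) - 1*2925471 = (-852 - 1922) - 1*2925471 = -2774 - 2925471 = -2928245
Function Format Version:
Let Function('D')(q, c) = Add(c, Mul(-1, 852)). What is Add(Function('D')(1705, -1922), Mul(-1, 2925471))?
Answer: -2928245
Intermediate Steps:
Function('D')(q, c) = Add(-852, c) (Function('D')(q, c) = Add(c, -852) = Add(-852, c))
Add(Function('D')(1705, -1922), Mul(-1, 2925471)) = Add(Add(-852, -1922), Mul(-1, 2925471)) = Add(-2774, -2925471) = -2928245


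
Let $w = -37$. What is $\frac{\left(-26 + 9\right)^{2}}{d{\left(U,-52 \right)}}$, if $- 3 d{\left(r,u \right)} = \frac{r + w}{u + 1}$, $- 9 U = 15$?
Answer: $- \frac{132651}{116} \approx -1143.5$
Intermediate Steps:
$U = - \frac{5}{3}$ ($U = \left(- \frac{1}{9}\right) 15 = - \frac{5}{3} \approx -1.6667$)
$d{\left(r,u \right)} = - \frac{-37 + r}{3 \left(1 + u\right)}$ ($d{\left(r,u \right)} = - \frac{\left(r - 37\right) \frac{1}{u + 1}}{3} = - \frac{\left(-37 + r\right) \frac{1}{1 + u}}{3} = - \frac{\frac{1}{1 + u} \left(-37 + r\right)}{3} = - \frac{-37 + r}{3 \left(1 + u\right)}$)
$\frac{\left(-26 + 9\right)^{2}}{d{\left(U,-52 \right)}} = \frac{\left(-26 + 9\right)^{2}}{\frac{1}{3} \frac{1}{1 - 52} \left(37 - - \frac{5}{3}\right)} = \frac{\left(-17\right)^{2}}{\frac{1}{3} \frac{1}{-51} \left(37 + \frac{5}{3}\right)} = \frac{289}{\frac{1}{3} \left(- \frac{1}{51}\right) \frac{116}{3}} = \frac{289}{- \frac{116}{459}} = 289 \left(- \frac{459}{116}\right) = - \frac{132651}{116}$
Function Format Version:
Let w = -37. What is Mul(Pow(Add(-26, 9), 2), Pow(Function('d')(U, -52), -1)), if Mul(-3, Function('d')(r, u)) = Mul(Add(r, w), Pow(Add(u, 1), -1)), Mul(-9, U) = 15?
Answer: Rational(-132651, 116) ≈ -1143.5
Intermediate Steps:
U = Rational(-5, 3) (U = Mul(Rational(-1, 9), 15) = Rational(-5, 3) ≈ -1.6667)
Function('d')(r, u) = Mul(Rational(-1, 3), Pow(Add(1, u), -1), Add(-37, r)) (Function('d')(r, u) = Mul(Rational(-1, 3), Mul(Add(r, -37), Pow(Add(u, 1), -1))) = Mul(Rational(-1, 3), Mul(Add(-37, r), Pow(Add(1, u), -1))) = Mul(Rational(-1, 3), Mul(Pow(Add(1, u), -1), Add(-37, r))) = Mul(Rational(-1, 3), Pow(Add(1, u), -1), Add(-37, r)))
Mul(Pow(Add(-26, 9), 2), Pow(Function('d')(U, -52), -1)) = Mul(Pow(Add(-26, 9), 2), Pow(Mul(Rational(1, 3), Pow(Add(1, -52), -1), Add(37, Mul(-1, Rational(-5, 3)))), -1)) = Mul(Pow(-17, 2), Pow(Mul(Rational(1, 3), Pow(-51, -1), Add(37, Rational(5, 3))), -1)) = Mul(289, Pow(Mul(Rational(1, 3), Rational(-1, 51), Rational(116, 3)), -1)) = Mul(289, Pow(Rational(-116, 459), -1)) = Mul(289, Rational(-459, 116)) = Rational(-132651, 116)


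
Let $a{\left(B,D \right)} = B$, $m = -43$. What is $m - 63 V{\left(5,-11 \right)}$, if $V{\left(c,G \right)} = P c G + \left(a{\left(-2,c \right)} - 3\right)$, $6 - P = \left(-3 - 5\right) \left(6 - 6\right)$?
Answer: $21062$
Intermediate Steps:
$P = 6$ ($P = 6 - \left(-3 - 5\right) \left(6 - 6\right) = 6 - \left(-8\right) 0 = 6 - 0 = 6 + 0 = 6$)
$V{\left(c,G \right)} = -5 + 6 G c$ ($V{\left(c,G \right)} = 6 c G - 5 = 6 G c - 5 = -5 + 6 G c$)
$m - 63 V{\left(5,-11 \right)} = -43 - 63 \left(-5 + 6 \left(-11\right) 5\right) = -43 - 63 \left(-5 - 330\right) = -43 - -21105 = -43 + 21105 = 21062$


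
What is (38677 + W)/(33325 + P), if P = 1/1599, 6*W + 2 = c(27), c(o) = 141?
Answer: 123763133/106573352 ≈ 1.1613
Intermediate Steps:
W = 139/6 (W = -⅓ + (⅙)*141 = -⅓ + 47/2 = 139/6 ≈ 23.167)
P = 1/1599 ≈ 0.00062539
(38677 + W)/(33325 + P) = (38677 + 139/6)/(33325 + 1/1599) = 232201/(6*(53286676/1599)) = (232201/6)*(1599/53286676) = 123763133/106573352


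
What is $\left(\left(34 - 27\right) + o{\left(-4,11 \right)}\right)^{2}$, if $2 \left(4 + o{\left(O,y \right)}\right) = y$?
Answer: $\frac{289}{4} \approx 72.25$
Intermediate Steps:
$o{\left(O,y \right)} = -4 + \frac{y}{2}$
$\left(\left(34 - 27\right) + o{\left(-4,11 \right)}\right)^{2} = \left(\left(34 - 27\right) + \left(-4 + \frac{1}{2} \cdot 11\right)\right)^{2} = \left(\left(34 - 27\right) + \left(-4 + \frac{11}{2}\right)\right)^{2} = \left(7 + \frac{3}{2}\right)^{2} = \left(\frac{17}{2}\right)^{2} = \frac{289}{4}$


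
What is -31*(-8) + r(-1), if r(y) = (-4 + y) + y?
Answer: 242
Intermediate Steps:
r(y) = -4 + 2*y
-31*(-8) + r(-1) = -31*(-8) + (-4 + 2*(-1)) = 248 + (-4 - 2) = 248 - 6 = 242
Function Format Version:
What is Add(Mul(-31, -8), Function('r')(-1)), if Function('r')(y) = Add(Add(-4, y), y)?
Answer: 242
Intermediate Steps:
Function('r')(y) = Add(-4, Mul(2, y))
Add(Mul(-31, -8), Function('r')(-1)) = Add(Mul(-31, -8), Add(-4, Mul(2, -1))) = Add(248, Add(-4, -2)) = Add(248, -6) = 242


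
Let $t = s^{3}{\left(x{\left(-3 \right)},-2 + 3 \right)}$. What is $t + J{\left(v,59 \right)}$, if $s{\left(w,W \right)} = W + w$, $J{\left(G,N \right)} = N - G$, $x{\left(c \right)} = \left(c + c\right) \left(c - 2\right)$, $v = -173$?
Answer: $30023$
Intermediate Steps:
$x{\left(c \right)} = 2 c \left(-2 + c\right)$
$t = 29791$ ($t = \left(\left(-2 + 3\right) + 2 \left(-3\right) \left(-2 - 3\right)\right)^{3} = \left(1 + 2 \left(-3\right) \left(-5\right)\right)^{3} = \left(1 + 30\right)^{3} = 31^{3} = 29791$)
$t + J{\left(v,59 \right)} = 29791 + \left(59 - -173\right) = 29791 + \left(59 + 173\right) = 29791 + 232 = 30023$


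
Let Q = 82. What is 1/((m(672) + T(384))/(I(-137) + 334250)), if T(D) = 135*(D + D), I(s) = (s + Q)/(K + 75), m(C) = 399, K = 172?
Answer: 82559695/25707513 ≈ 3.2115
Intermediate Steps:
I(s) = 82/247 + s/247 (I(s) = (s + 82)/(172 + 75) = (82 + s)/247 = (82 + s)*(1/247) = 82/247 + s/247)
T(D) = 270*D (T(D) = 135*(2*D) = 270*D)
1/((m(672) + T(384))/(I(-137) + 334250)) = 1/((399 + 270*384)/((82/247 + (1/247)*(-137)) + 334250)) = 1/((399 + 103680)/((82/247 - 137/247) + 334250)) = 1/(104079/(-55/247 + 334250)) = 1/(104079/(82559695/247)) = 1/(104079*(247/82559695)) = 1/(25707513/82559695) = 82559695/25707513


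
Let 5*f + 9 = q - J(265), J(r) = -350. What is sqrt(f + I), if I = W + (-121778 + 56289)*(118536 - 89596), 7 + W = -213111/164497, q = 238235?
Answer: I*sqrt(1282070555562711978330)/822485 ≈ 43534.0*I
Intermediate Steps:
f = 238576/5 (f = -9/5 + (238235 - 1*(-350))/5 = -9/5 + (238235 + 350)/5 = -9/5 + (1/5)*238585 = -9/5 + 47717 = 238576/5 ≈ 47715.)
W = -1364590/164497 (W = -7 - 213111/164497 = -1364590/164497 ≈ -8.2955)
I = -311763213679610/164497 (I = -1364590/164497 + (-121778 + 56289)*(118536 - 89596) = -1364590/164497 - 65489*28940 = -1364590/164497 - 1895251660 = -311763213679610/164497 ≈ -1.8953e+9)
sqrt(f + I) = sqrt(238576/5 - 311763213679610/164497) = sqrt(-1558776823361778/822485) = I*sqrt(1282070555562711978330)/822485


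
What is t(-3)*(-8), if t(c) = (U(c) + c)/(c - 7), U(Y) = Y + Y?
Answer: -36/5 ≈ -7.2000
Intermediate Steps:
U(Y) = 2*Y
t(c) = 3*c/(-7 + c) (t(c) = (2*c + c)/(c - 7) = (3*c)/(-7 + c) = 3*c/(-7 + c))
t(-3)*(-8) = (3*(-3)/(-7 - 3))*(-8) = (3*(-3)/(-10))*(-8) = (3*(-3)*(-⅒))*(-8) = (9/10)*(-8) = -36/5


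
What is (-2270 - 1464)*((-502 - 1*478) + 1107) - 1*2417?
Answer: -476635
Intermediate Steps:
(-2270 - 1464)*((-502 - 1*478) + 1107) - 1*2417 = -3734*((-502 - 478) + 1107) - 2417 = -3734*(-980 + 1107) - 2417 = -3734*127 - 2417 = -474218 - 2417 = -476635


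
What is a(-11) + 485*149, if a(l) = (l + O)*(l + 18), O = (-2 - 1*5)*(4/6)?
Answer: 216466/3 ≈ 72155.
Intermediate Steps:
O = -14/3 (O = (-2 - 5)*(4*(⅙)) = -7*⅔ = -14/3 ≈ -4.6667)
a(l) = (18 + l)*(-14/3 + l) (a(l) = (l - 14/3)*(l + 18) = (-14/3 + l)*(18 + l) = (18 + l)*(-14/3 + l))
a(-11) + 485*149 = (-84 + (-11)² + (40/3)*(-11)) + 485*149 = (-84 + 121 - 440/3) + 72265 = -329/3 + 72265 = 216466/3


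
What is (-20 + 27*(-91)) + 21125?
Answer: 18648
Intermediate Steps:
(-20 + 27*(-91)) + 21125 = (-20 - 2457) + 21125 = -2477 + 21125 = 18648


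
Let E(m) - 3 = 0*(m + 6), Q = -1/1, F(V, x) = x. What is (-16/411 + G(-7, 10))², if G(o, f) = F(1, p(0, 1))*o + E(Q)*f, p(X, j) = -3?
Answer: 438693025/168921 ≈ 2597.0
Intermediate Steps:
Q = -1 (Q = -1*1 = -1)
E(m) = 3 (E(m) = 3 + 0*(m + 6) = 3 + 0*(6 + m) = 3 + 0 = 3)
G(o, f) = -3*o + 3*f
(-16/411 + G(-7, 10))² = (-16/411 + (-3*(-7) + 3*10))² = (-16*1/411 + (21 + 30))² = (-16/411 + 51)² = (20945/411)² = 438693025/168921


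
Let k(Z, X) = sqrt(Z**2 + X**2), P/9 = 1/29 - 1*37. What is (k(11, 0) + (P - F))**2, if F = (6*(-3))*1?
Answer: 77563249/841 ≈ 92227.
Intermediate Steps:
P = -9648/29 (P = 9*(1/29 - 1*37) = 9*(1/29 - 37) = 9*(-1072/29) = -9648/29 ≈ -332.69)
k(Z, X) = sqrt(X**2 + Z**2)
F = -18 (F = -18*1 = -18)
(k(11, 0) + (P - F))**2 = (sqrt(0**2 + 11**2) + (-9648/29 - 1*(-18)))**2 = (sqrt(0 + 121) + (-9648/29 + 18))**2 = (sqrt(121) - 9126/29)**2 = (11 - 9126/29)**2 = (-8807/29)**2 = 77563249/841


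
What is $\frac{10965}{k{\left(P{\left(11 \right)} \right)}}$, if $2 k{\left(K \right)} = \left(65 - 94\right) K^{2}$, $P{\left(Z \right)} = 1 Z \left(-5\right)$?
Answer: $- \frac{4386}{17545} \approx -0.24999$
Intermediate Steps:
$P{\left(Z \right)} = - 5 Z$ ($P{\left(Z \right)} = Z \left(-5\right) = - 5 Z$)
$k{\left(K \right)} = - \frac{29 K^{2}}{2}$ ($k{\left(K \right)} = \frac{\left(65 - 94\right) K^{2}}{2} = \frac{\left(-29\right) K^{2}}{2} = - \frac{29 K^{2}}{2}$)
$\frac{10965}{k{\left(P{\left(11 \right)} \right)}} = \frac{10965}{\left(- \frac{29}{2}\right) \left(\left(-5\right) 11\right)^{2}} = \frac{10965}{\left(- \frac{29}{2}\right) \left(-55\right)^{2}} = \frac{10965}{\left(- \frac{29}{2}\right) 3025} = \frac{10965}{- \frac{87725}{2}} = 10965 \left(- \frac{2}{87725}\right) = - \frac{4386}{17545}$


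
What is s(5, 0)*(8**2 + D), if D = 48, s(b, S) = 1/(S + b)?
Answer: 112/5 ≈ 22.400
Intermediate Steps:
s(5, 0)*(8**2 + D) = (8**2 + 48)/(0 + 5) = (64 + 48)/5 = (1/5)*112 = 112/5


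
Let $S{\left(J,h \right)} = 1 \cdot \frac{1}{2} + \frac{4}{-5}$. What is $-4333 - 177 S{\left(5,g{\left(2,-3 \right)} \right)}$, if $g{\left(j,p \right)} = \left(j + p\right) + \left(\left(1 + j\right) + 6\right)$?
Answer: $- \frac{42799}{10} \approx -4279.9$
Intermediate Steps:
$g{\left(j,p \right)} = 7 + p + 2 j$ ($g{\left(j,p \right)} = \left(j + p\right) + \left(7 + j\right) = 7 + p + 2 j$)
$S{\left(J,h \right)} = - \frac{3}{10}$ ($S{\left(J,h \right)} = 1 \cdot \frac{1}{2} + 4 \left(- \frac{1}{5}\right) = \frac{1}{2} - \frac{4}{5} = - \frac{3}{10}$)
$-4333 - 177 S{\left(5,g{\left(2,-3 \right)} \right)} = -4333 - - \frac{531}{10} = -4333 + \frac{531}{10} = - \frac{42799}{10}$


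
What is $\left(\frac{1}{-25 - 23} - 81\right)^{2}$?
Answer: $\frac{15124321}{2304} \approx 6564.4$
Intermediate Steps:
$\left(\frac{1}{-25 - 23} - 81\right)^{2} = \left(\frac{1}{-48} - 81\right)^{2} = \left(- \frac{1}{48} - 81\right)^{2} = \left(- \frac{3889}{48}\right)^{2} = \frac{15124321}{2304}$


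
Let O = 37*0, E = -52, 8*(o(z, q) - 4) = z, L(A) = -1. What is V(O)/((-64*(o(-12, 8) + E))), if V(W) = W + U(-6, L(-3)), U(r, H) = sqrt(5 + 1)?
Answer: sqrt(6)/3168 ≈ 0.00077320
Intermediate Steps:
o(z, q) = 4 + z/8
O = 0
U(r, H) = sqrt(6)
V(W) = W + sqrt(6)
V(O)/((-64*(o(-12, 8) + E))) = (0 + sqrt(6))/((-64*((4 + (1/8)*(-12)) - 52))) = sqrt(6)/((-64*((4 - 3/2) - 52))) = sqrt(6)/((-64*(5/2 - 52))) = sqrt(6)/((-64*(-99/2))) = sqrt(6)/3168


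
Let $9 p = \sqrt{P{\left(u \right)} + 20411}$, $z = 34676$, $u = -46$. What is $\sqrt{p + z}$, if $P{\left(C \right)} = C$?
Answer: $\frac{\sqrt{312084 + \sqrt{20365}}}{3} \approx 186.26$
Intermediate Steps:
$p = \frac{\sqrt{20365}}{9}$ ($p = \frac{\sqrt{-46 + 20411}}{9} = \frac{\sqrt{20365}}{9} \approx 15.856$)
$\sqrt{p + z} = \sqrt{\frac{\sqrt{20365}}{9} + 34676} = \sqrt{34676 + \frac{\sqrt{20365}}{9}}$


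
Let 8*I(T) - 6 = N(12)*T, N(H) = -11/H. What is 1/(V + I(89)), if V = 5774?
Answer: 96/553397 ≈ 0.00017347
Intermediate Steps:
I(T) = ¾ - 11*T/96 (I(T) = ¾ + ((-11/12)*T)/8 = ¾ + ((-11*1/12)*T)/8 = ¾ + (-11*T/12)/8 = ¾ - 11*T/96)
1/(V + I(89)) = 1/(5774 + (¾ - 11/96*89)) = 1/(5774 + (¾ - 979/96)) = 1/(5774 - 907/96) = 1/(553397/96) = 96/553397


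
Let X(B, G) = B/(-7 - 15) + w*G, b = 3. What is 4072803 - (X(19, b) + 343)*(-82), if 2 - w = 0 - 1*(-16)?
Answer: 45071556/11 ≈ 4.0974e+6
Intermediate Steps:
w = -14 (w = 2 - (0 - 1*(-16)) = 2 - (0 + 16) = 2 - 1*16 = 2 - 16 = -14)
X(B, G) = -14*G - B/22 (X(B, G) = B/(-7 - 15) - 14*G = B/(-22) - 14*G = -B/22 - 14*G = -14*G - B/22)
4072803 - (X(19, b) + 343)*(-82) = 4072803 - ((-14*3 - 1/22*19) + 343)*(-82) = 4072803 - ((-42 - 19/22) + 343)*(-82) = 4072803 - (-943/22 + 343)*(-82) = 4072803 - 6603*(-82)/22 = 4072803 - 1*(-270723/11) = 4072803 + 270723/11 = 45071556/11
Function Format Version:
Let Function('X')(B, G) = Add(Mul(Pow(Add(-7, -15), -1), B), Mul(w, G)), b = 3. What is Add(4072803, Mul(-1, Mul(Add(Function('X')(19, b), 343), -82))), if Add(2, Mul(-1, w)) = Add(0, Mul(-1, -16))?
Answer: Rational(45071556, 11) ≈ 4.0974e+6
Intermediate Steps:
w = -14 (w = Add(2, Mul(-1, Add(0, Mul(-1, -16)))) = Add(2, Mul(-1, Add(0, 16))) = Add(2, Mul(-1, 16)) = Add(2, -16) = -14)
Function('X')(B, G) = Add(Mul(-14, G), Mul(Rational(-1, 22), B)) (Function('X')(B, G) = Add(Mul(Pow(Add(-7, -15), -1), B), Mul(-14, G)) = Add(Mul(Pow(-22, -1), B), Mul(-14, G)) = Add(Mul(Rational(-1, 22), B), Mul(-14, G)) = Add(Mul(-14, G), Mul(Rational(-1, 22), B)))
Add(4072803, Mul(-1, Mul(Add(Function('X')(19, b), 343), -82))) = Add(4072803, Mul(-1, Mul(Add(Add(Mul(-14, 3), Mul(Rational(-1, 22), 19)), 343), -82))) = Add(4072803, Mul(-1, Mul(Add(Add(-42, Rational(-19, 22)), 343), -82))) = Add(4072803, Mul(-1, Mul(Add(Rational(-943, 22), 343), -82))) = Add(4072803, Mul(-1, Mul(Rational(6603, 22), -82))) = Add(4072803, Mul(-1, Rational(-270723, 11))) = Add(4072803, Rational(270723, 11)) = Rational(45071556, 11)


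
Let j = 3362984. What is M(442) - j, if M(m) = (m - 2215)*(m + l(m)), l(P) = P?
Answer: -4930316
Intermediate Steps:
M(m) = 2*m*(-2215 + m) (M(m) = (m - 2215)*(m + m) = (-2215 + m)*(2*m) = 2*m*(-2215 + m))
M(442) - j = 2*442*(-2215 + 442) - 1*3362984 = 2*442*(-1773) - 3362984 = -1567332 - 3362984 = -4930316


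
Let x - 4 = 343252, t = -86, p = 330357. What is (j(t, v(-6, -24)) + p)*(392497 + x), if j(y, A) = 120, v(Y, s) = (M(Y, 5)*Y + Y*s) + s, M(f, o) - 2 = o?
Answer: 243149444181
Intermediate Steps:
M(f, o) = 2 + o
v(Y, s) = s + 7*Y + Y*s (v(Y, s) = ((2 + 5)*Y + Y*s) + s = (7*Y + Y*s) + s = s + 7*Y + Y*s)
x = 343256 (x = 4 + 343252 = 343256)
(j(t, v(-6, -24)) + p)*(392497 + x) = (120 + 330357)*(392497 + 343256) = 330477*735753 = 243149444181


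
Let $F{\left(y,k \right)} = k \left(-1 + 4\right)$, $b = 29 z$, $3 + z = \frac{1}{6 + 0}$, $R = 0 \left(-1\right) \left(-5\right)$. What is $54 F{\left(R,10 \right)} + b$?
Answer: $\frac{9227}{6} \approx 1537.8$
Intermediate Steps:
$R = 0$ ($R = 0 \left(-5\right) = 0$)
$z = - \frac{17}{6}$ ($z = -3 + \frac{1}{6 + 0} = -3 + \frac{1}{6} = - \frac{17}{6} \approx -2.8333$)
$b = - \frac{493}{6}$ ($b = 29 \left(- \frac{17}{6}\right) = - \frac{493}{6} \approx -82.167$)
$F{\left(y,k \right)} = 3 k$ ($F{\left(y,k \right)} = k 3 = 3 k$)
$54 F{\left(R,10 \right)} + b = 54 \cdot 3 \cdot 10 - \frac{493}{6} = 54 \cdot 30 - \frac{493}{6} = 1620 - \frac{493}{6} = \frac{9227}{6}$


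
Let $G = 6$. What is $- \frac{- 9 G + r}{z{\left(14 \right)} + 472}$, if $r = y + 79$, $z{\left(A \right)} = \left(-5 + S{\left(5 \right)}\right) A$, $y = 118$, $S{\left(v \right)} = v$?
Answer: $- \frac{143}{472} \approx -0.30297$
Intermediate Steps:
$z{\left(A \right)} = 0$ ($z{\left(A \right)} = \left(-5 + 5\right) A = 0 A = 0$)
$r = 197$ ($r = 118 + 79 = 197$)
$- \frac{- 9 G + r}{z{\left(14 \right)} + 472} = - \frac{\left(-9\right) 6 + 197}{0 + 472} = - \frac{-54 + 197}{472} = - \frac{143}{472}$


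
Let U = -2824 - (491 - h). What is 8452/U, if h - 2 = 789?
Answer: -2113/631 ≈ -3.3487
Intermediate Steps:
h = 791 (h = 2 + 789 = 791)
U = -2524 (U = -2824 - (491 - 1*791) = -2824 - (491 - 791) = -2824 - 1*(-300) = -2824 + 300 = -2524)
8452/U = 8452/(-2524) = 8452*(-1/2524) = -2113/631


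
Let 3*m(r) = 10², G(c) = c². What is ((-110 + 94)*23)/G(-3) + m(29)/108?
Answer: -3287/81 ≈ -40.580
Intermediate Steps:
m(r) = 100/3 (m(r) = (⅓)*10² = (⅓)*100 = 100/3)
((-110 + 94)*23)/G(-3) + m(29)/108 = ((-110 + 94)*23)/((-3)²) + (100/3)/108 = -16*23/9 + (100/3)*(1/108) = -368*⅑ + 25/81 = -368/9 + 25/81 = -3287/81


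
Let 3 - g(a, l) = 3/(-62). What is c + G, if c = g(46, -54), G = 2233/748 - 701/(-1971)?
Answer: 26546857/4154868 ≈ 6.3893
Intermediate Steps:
G = 447781/134028 (G = 2233*(1/748) - 701*(-1/1971) = 203/68 + 701/1971 = 447781/134028 ≈ 3.3410)
g(a, l) = 189/62 (g(a, l) = 3 - 3/(-62) = 3 - 3*(-1)/62 = 3 - 1*(-3/62) = 3 + 3/62 = 189/62)
c = 189/62 ≈ 3.0484
c + G = 189/62 + 447781/134028 = 26546857/4154868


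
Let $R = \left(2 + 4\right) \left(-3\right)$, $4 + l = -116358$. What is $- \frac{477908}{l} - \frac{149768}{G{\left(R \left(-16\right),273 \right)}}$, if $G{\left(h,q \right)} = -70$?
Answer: $\frac{4365189394}{2036335} \approx 2143.6$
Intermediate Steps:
$l = -116362$ ($l = -4 - 116358 = -116362$)
$R = -18$ ($R = 6 \left(-3\right) = -18$)
$- \frac{477908}{l} - \frac{149768}{G{\left(R \left(-16\right),273 \right)}} = - \frac{477908}{-116362} - \frac{149768}{-70} = \left(-477908\right) \left(- \frac{1}{116362}\right) - - \frac{74884}{35} = \frac{238954}{58181} + \frac{74884}{35} = \frac{4365189394}{2036335}$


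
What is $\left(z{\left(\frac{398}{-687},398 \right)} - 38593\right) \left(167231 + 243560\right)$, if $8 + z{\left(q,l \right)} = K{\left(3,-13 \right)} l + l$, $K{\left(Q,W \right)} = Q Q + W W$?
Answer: $13408629031$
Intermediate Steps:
$K{\left(Q,W \right)} = Q^{2} + W^{2}$
$z{\left(q,l \right)} = -8 + 179 l$ ($z{\left(q,l \right)} = -8 + \left(\left(3^{2} + \left(-13\right)^{2}\right) l + l\right) = -8 + \left(\left(9 + 169\right) l + l\right) = -8 + \left(178 l + l\right) = -8 + 179 l$)
$\left(z{\left(\frac{398}{-687},398 \right)} - 38593\right) \left(167231 + 243560\right) = \left(\left(-8 + 179 \cdot 398\right) - 38593\right) \left(167231 + 243560\right) = \left(\left(-8 + 71242\right) - 38593\right) 410791 = \left(71234 - 38593\right) 410791 = 32641 \cdot 410791 = 13408629031$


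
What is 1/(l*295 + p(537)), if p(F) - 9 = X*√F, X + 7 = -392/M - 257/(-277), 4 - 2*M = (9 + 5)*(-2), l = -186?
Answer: -5612572892/307860013135561 + 9383098*√537/923580039406683 ≈ -1.7996e-5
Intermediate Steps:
M = 16 (M = 2 - (9 + 5)*(-2)/2 = 2 - 7*(-2) = 2 - ½*(-28) = 2 + 14 = 16)
X = -16937/554 (X = -7 + (-392/16 - 257/(-277)) = -7 + (-392*1/16 - 257*(-1/277)) = -7 + (-49/2 + 257/277) = -7 - 13059/554 = -16937/554 ≈ -30.572)
p(F) = 9 - 16937*√F/554
1/(l*295 + p(537)) = 1/(-186*295 + (9 - 16937*√537/554)) = 1/(-54870 + (9 - 16937*√537/554)) = 1/(-54861 - 16937*√537/554)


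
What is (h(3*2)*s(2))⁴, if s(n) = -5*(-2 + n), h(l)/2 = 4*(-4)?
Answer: 0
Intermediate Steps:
h(l) = -32 (h(l) = 2*(4*(-4)) = 2*(-16) = -32)
s(n) = 10 - 5*n
(h(3*2)*s(2))⁴ = (-32*(10 - 5*2))⁴ = (-32*(10 - 10))⁴ = (-32*0)⁴ = 0⁴ = 0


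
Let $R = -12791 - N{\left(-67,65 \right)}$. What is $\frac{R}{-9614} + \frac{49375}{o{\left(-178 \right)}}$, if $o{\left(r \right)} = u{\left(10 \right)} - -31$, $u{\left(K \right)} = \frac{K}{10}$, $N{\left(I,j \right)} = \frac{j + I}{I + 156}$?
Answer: $\frac{21141974977}{13690336} \approx 1544.3$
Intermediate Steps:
$N{\left(I,j \right)} = \frac{I + j}{156 + I}$
$u{\left(K \right)} = \frac{K}{10}$ ($u{\left(K \right)} = K \frac{1}{10} = \frac{K}{10}$)
$o{\left(r \right)} = 32$ ($o{\left(r \right)} = \frac{1}{10} \cdot 10 - -31 = 1 + 31 = 32$)
$R = - \frac{1138397}{89}$ ($R = -12791 - \frac{-67 + 65}{156 - 67} = -12791 - \frac{1}{89} \left(-2\right) = -12791 - - \frac{2}{89} = -12791 + \frac{2}{89} = - \frac{1138397}{89} \approx -12791.0$)
$\frac{R}{-9614} + \frac{49375}{o{\left(-178 \right)}} = - \frac{1138397}{89 \left(-9614\right)} + \frac{49375}{32} = \left(- \frac{1138397}{89}\right) \left(- \frac{1}{9614}\right) + 49375 \cdot \frac{1}{32} = \frac{1138397}{855646} + \frac{49375}{32} = \frac{21141974977}{13690336}$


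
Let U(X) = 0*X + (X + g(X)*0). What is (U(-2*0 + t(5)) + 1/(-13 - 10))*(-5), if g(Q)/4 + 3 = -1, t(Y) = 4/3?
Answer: -445/69 ≈ -6.4493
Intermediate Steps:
t(Y) = 4/3 (t(Y) = 4*(⅓) = 4/3)
g(Q) = -16 (g(Q) = -12 + 4*(-1) = -12 - 4 = -16)
U(X) = X (U(X) = 0*X + (X - 16*0) = 0 + (X + 0) = 0 + X = X)
(U(-2*0 + t(5)) + 1/(-13 - 10))*(-5) = ((-2*0 + 4/3) + 1/(-13 - 10))*(-5) = ((0 + 4/3) + 1/(-23))*(-5) = (4/3 - 1/23)*(-5) = (89/69)*(-5) = -445/69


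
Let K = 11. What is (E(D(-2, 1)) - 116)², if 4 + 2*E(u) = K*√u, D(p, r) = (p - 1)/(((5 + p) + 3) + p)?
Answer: 222421/16 - 649*I*√3 ≈ 13901.0 - 1124.1*I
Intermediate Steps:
D(p, r) = (-1 + p)/(8 + 2*p) (D(p, r) = (-1 + p)/((8 + p) + p) = (-1 + p)/(8 + 2*p))
E(u) = -2 + 11*√u/2 (E(u) = -2 + (11*√u)/2 = -2 + 11*√u/2)
(E(D(-2, 1)) - 116)² = ((-2 + 11*√((-1 - 2)/(2*(4 - 2)))/2) - 116)² = ((-2 + 11*√((½)*(-3)/2)/2) - 116)² = ((-2 + 11*√((½)*(½)*(-3))/2) - 116)² = ((-2 + 11*√(-¾)/2) - 116)² = ((-2 + 11*(I*√3/2)/2) - 116)² = ((-2 + 11*I*√3/4) - 116)² = (-118 + 11*I*√3/4)²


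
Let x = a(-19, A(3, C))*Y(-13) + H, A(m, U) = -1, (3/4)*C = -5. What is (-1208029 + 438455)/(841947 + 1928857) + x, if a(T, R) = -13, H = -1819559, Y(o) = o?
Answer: -2520586929567/1385402 ≈ -1.8194e+6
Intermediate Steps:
C = -20/3 (C = (4/3)*(-5) = -20/3 ≈ -6.6667)
x = -1819390 (x = -13*(-13) - 1819559 = 169 - 1819559 = -1819390)
(-1208029 + 438455)/(841947 + 1928857) + x = (-1208029 + 438455)/(841947 + 1928857) - 1819390 = -769574/2770804 - 1819390 = -769574*1/2770804 - 1819390 = -384787/1385402 - 1819390 = -2520586929567/1385402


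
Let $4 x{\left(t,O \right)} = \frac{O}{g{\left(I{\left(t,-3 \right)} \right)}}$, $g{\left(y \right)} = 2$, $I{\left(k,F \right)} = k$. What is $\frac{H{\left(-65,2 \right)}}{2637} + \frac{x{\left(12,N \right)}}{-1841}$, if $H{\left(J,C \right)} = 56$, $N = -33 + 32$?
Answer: $\frac{827405}{38837736} \approx 0.021304$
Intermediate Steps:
$N = -1$
$x{\left(t,O \right)} = \frac{O}{8}$ ($x{\left(t,O \right)} = \frac{O \frac{1}{2}}{4} = \frac{\frac{1}{2} O}{4} = \frac{O}{8}$)
$\frac{H{\left(-65,2 \right)}}{2637} + \frac{x{\left(12,N \right)}}{-1841} = \frac{56}{2637} + \frac{\frac{1}{8} \left(-1\right)}{-1841} = 56 \cdot \frac{1}{2637} - - \frac{1}{14728} = \frac{56}{2637} + \frac{1}{14728} = \frac{827405}{38837736}$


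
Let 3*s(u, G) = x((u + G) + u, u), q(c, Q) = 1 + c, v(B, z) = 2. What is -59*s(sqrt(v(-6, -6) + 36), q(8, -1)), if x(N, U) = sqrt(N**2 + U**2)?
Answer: -59*sqrt(271 + 36*sqrt(38))/3 ≈ -436.63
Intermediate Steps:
s(u, G) = sqrt(u**2 + (G + 2*u)**2)/3 (s(u, G) = sqrt(((u + G) + u)**2 + u**2)/3 = sqrt(((G + u) + u)**2 + u**2)/3 = sqrt((G + 2*u)**2 + u**2)/3 = sqrt(u**2 + (G + 2*u)**2)/3)
-59*s(sqrt(v(-6, -6) + 36), q(8, -1)) = -59*sqrt((sqrt(2 + 36))**2 + ((1 + 8) + 2*sqrt(2 + 36))**2)/3 = -59*sqrt((sqrt(38))**2 + (9 + 2*sqrt(38))**2)/3 = -59*sqrt(38 + (9 + 2*sqrt(38))**2)/3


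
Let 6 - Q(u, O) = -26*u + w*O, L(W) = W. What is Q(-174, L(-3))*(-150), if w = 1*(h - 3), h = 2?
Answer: 678150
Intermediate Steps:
w = -1 (w = 1*(2 - 3) = 1*(-1) = -1)
Q(u, O) = 6 + O + 26*u (Q(u, O) = 6 - (-26*u - O) = 6 - (-O - 26*u) = 6 + (O + 26*u) = 6 + O + 26*u)
Q(-174, L(-3))*(-150) = (6 - 3 + 26*(-174))*(-150) = (6 - 3 - 4524)*(-150) = -4521*(-150) = 678150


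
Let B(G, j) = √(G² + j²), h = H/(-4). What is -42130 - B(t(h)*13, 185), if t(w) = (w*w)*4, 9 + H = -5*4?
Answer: -42130 - √120078089/4 ≈ -44870.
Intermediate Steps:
H = -29 (H = -9 - 5*4 = -9 - 20 = -29)
h = 29/4 (h = -29/(-4) = -29*(-¼) = 29/4 ≈ 7.2500)
t(w) = 4*w² (t(w) = w²*4 = 4*w²)
-42130 - B(t(h)*13, 185) = -42130 - √(((4*(29/4)²)*13)² + 185²) = -42130 - √(((4*(841/16))*13)² + 34225) = -42130 - √(((841/4)*13)² + 34225) = -42130 - √((10933/4)² + 34225) = -42130 - √(119530489/16 + 34225) = -42130 - √(120078089/16) = -42130 - √120078089/4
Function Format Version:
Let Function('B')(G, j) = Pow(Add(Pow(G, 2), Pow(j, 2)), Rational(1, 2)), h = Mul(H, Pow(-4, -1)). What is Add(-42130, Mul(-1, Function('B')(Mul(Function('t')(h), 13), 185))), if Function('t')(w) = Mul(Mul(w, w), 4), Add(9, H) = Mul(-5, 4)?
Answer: Add(-42130, Mul(Rational(-1, 4), Pow(120078089, Rational(1, 2)))) ≈ -44870.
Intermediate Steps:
H = -29 (H = Add(-9, Mul(-5, 4)) = Add(-9, -20) = -29)
h = Rational(29, 4) (h = Mul(-29, Pow(-4, -1)) = Mul(-29, Rational(-1, 4)) = Rational(29, 4) ≈ 7.2500)
Function('t')(w) = Mul(4, Pow(w, 2)) (Function('t')(w) = Mul(Pow(w, 2), 4) = Mul(4, Pow(w, 2)))
Add(-42130, Mul(-1, Function('B')(Mul(Function('t')(h), 13), 185))) = Add(-42130, Mul(-1, Pow(Add(Pow(Mul(Mul(4, Pow(Rational(29, 4), 2)), 13), 2), Pow(185, 2)), Rational(1, 2)))) = Add(-42130, Mul(-1, Pow(Add(Pow(Mul(Mul(4, Rational(841, 16)), 13), 2), 34225), Rational(1, 2)))) = Add(-42130, Mul(-1, Pow(Add(Pow(Mul(Rational(841, 4), 13), 2), 34225), Rational(1, 2)))) = Add(-42130, Mul(-1, Pow(Add(Pow(Rational(10933, 4), 2), 34225), Rational(1, 2)))) = Add(-42130, Mul(-1, Pow(Add(Rational(119530489, 16), 34225), Rational(1, 2)))) = Add(-42130, Mul(-1, Pow(Rational(120078089, 16), Rational(1, 2)))) = Add(-42130, Mul(-1, Mul(Rational(1, 4), Pow(120078089, Rational(1, 2))))) = Add(-42130, Mul(Rational(-1, 4), Pow(120078089, Rational(1, 2))))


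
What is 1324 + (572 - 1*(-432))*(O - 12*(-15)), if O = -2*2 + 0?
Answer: 178028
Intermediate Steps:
O = -4 (O = -4 + 0 = -4)
1324 + (572 - 1*(-432))*(O - 12*(-15)) = 1324 + (572 - 1*(-432))*(-4 - 12*(-15)) = 1324 + (572 + 432)*(-4 + 180) = 1324 + 1004*176 = 1324 + 176704 = 178028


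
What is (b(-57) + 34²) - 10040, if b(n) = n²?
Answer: -5635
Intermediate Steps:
(b(-57) + 34²) - 10040 = ((-57)² + 34²) - 10040 = (3249 + 1156) - 10040 = 4405 - 10040 = -5635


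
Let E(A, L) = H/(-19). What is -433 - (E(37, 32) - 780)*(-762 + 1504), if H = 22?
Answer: 11004537/19 ≈ 5.7919e+5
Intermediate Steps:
E(A, L) = -22/19 (E(A, L) = 22/(-19) = 22*(-1/19) = -22/19)
-433 - (E(37, 32) - 780)*(-762 + 1504) = -433 - (-22/19 - 780)*(-762 + 1504) = -433 - (-14842)*742/19 = -433 - 1*(-11012764/19) = -433 + 11012764/19 = 11004537/19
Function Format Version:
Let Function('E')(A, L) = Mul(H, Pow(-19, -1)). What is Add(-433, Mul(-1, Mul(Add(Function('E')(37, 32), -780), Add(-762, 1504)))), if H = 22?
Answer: Rational(11004537, 19) ≈ 5.7919e+5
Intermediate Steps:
Function('E')(A, L) = Rational(-22, 19) (Function('E')(A, L) = Mul(22, Pow(-19, -1)) = Mul(22, Rational(-1, 19)) = Rational(-22, 19))
Add(-433, Mul(-1, Mul(Add(Function('E')(37, 32), -780), Add(-762, 1504)))) = Add(-433, Mul(-1, Mul(Add(Rational(-22, 19), -780), Add(-762, 1504)))) = Add(-433, Mul(-1, Mul(Rational(-14842, 19), 742))) = Add(-433, Mul(-1, Rational(-11012764, 19))) = Add(-433, Rational(11012764, 19)) = Rational(11004537, 19)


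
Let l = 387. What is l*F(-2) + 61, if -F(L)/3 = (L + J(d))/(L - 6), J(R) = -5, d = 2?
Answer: -7639/8 ≈ -954.88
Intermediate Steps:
F(L) = -3*(-5 + L)/(-6 + L) (F(L) = -3*(L - 5)/(L - 6) = -3*(-5 + L)/(-6 + L))
l*F(-2) + 61 = 387*(3*(5 - 1*(-2))/(-6 - 2)) + 61 = 387*(3*(5 + 2)/(-8)) + 61 = 387*(3*(-1/8)*7) + 61 = 387*(-21/8) + 61 = -8127/8 + 61 = -7639/8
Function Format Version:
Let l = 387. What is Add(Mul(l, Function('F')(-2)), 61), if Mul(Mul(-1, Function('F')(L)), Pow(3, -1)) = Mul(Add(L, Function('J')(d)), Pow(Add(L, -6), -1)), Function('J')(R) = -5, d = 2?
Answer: Rational(-7639, 8) ≈ -954.88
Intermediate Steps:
Function('F')(L) = Mul(-3, Pow(Add(-6, L), -1), Add(-5, L)) (Function('F')(L) = Mul(-3, Mul(Add(L, -5), Pow(Add(L, -6), -1))) = Mul(-3, Mul(Add(-5, L), Pow(Add(-6, L), -1))) = Mul(-3, Mul(Pow(Add(-6, L), -1), Add(-5, L))) = Mul(-3, Pow(Add(-6, L), -1), Add(-5, L)))
Add(Mul(l, Function('F')(-2)), 61) = Add(Mul(387, Mul(3, Pow(Add(-6, -2), -1), Add(5, Mul(-1, -2)))), 61) = Add(Mul(387, Mul(3, Pow(-8, -1), Add(5, 2))), 61) = Add(Mul(387, Mul(3, Rational(-1, 8), 7)), 61) = Add(Mul(387, Rational(-21, 8)), 61) = Add(Rational(-8127, 8), 61) = Rational(-7639, 8)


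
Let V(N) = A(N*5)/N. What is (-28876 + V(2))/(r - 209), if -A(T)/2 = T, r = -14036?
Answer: 2626/1295 ≈ 2.0278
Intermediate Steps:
A(T) = -2*T
V(N) = -10 (V(N) = (-2*N*5)/N = (-10*N)/N = -10)
(-28876 + V(2))/(r - 209) = (-28876 - 10)/(-14036 - 209) = -28886/(-14245) = -28886*(-1/14245) = 2626/1295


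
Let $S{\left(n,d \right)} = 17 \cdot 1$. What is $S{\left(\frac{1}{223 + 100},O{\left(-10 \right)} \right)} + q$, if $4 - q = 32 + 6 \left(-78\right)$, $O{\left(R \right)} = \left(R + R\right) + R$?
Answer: $457$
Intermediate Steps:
$O{\left(R \right)} = 3 R$ ($O{\left(R \right)} = 2 R + R = 3 R$)
$S{\left(n,d \right)} = 17$
$q = 440$ ($q = 4 - \left(32 + 6 \left(-78\right)\right) = 4 - \left(32 - 468\right) = 4 - -436 = 4 + 436 = 440$)
$S{\left(\frac{1}{223 + 100},O{\left(-10 \right)} \right)} + q = 17 + 440 = 457$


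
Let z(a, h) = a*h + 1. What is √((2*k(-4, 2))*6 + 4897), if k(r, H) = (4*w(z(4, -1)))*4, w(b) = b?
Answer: √4321 ≈ 65.734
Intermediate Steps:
z(a, h) = 1 + a*h
k(r, H) = -48 (k(r, H) = (4*(1 + 4*(-1)))*4 = (4*(1 - 4))*4 = (4*(-3))*4 = -12*4 = -48)
√((2*k(-4, 2))*6 + 4897) = √((2*(-48))*6 + 4897) = √(-96*6 + 4897) = √(-576 + 4897) = √4321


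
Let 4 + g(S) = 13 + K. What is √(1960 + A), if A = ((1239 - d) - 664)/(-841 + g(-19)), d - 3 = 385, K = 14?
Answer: √1311330074/818 ≈ 44.269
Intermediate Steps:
d = 388 (d = 3 + 385 = 388)
g(S) = 23 (g(S) = -4 + (13 + 14) = -4 + 27 = 23)
A = -187/818 (A = ((1239 - 1*388) - 664)/(-841 + 23) = ((1239 - 388) - 664)/(-818) = (851 - 664)*(-1/818) = 187*(-1/818) = -187/818 ≈ -0.22861)
√(1960 + A) = √(1960 - 187/818) = √(1603093/818) = √1311330074/818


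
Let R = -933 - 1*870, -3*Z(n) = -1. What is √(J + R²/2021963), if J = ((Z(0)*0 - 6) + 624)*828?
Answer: 33*√1921050160886987/2021963 ≈ 715.34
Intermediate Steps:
Z(n) = ⅓ (Z(n) = -⅓*(-1) = ⅓)
R = -1803 (R = -933 - 870 = -1803)
J = 511704 (J = (((⅓)*0 - 6) + 624)*828 = ((0 - 6) + 624)*828 = (-6 + 624)*828 = 618*828 = 511704)
√(J + R²/2021963) = √(511704 + (-1803)²/2021963) = √(511704 + 3250809*(1/2021963)) = √(511704 + 3250809/2021963) = √(1034649805761/2021963) = 33*√1921050160886987/2021963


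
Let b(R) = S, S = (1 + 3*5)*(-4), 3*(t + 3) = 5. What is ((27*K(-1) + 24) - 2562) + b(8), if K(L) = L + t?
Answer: -2665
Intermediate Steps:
t = -4/3 (t = -3 + (⅓)*5 = -3 + 5/3 = -4/3 ≈ -1.3333)
S = -64 (S = (1 + 15)*(-4) = 16*(-4) = -64)
K(L) = -4/3 + L (K(L) = L - 4/3 = -4/3 + L)
b(R) = -64
((27*K(-1) + 24) - 2562) + b(8) = ((27*(-4/3 - 1) + 24) - 2562) - 64 = ((27*(-7/3) + 24) - 2562) - 64 = ((-63 + 24) - 2562) - 64 = (-39 - 2562) - 64 = -2601 - 64 = -2665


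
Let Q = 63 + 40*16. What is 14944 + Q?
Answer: 15647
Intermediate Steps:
Q = 703 (Q = 63 + 640 = 703)
14944 + Q = 14944 + 703 = 15647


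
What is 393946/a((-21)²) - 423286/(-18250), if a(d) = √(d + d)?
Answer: 211643/9125 + 28139*√2/3 ≈ 13288.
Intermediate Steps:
a(d) = √2*√d (a(d) = √(2*d) = √2*√d)
393946/a((-21)²) - 423286/(-18250) = 393946/((√2*√((-21)²))) - 423286/(-18250) = 393946/((√2*√441)) - 423286*(-1/18250) = 393946/((√2*21)) + 211643/9125 = 393946/((21*√2)) + 211643/9125 = 393946*(√2/42) + 211643/9125 = 28139*√2/3 + 211643/9125 = 211643/9125 + 28139*√2/3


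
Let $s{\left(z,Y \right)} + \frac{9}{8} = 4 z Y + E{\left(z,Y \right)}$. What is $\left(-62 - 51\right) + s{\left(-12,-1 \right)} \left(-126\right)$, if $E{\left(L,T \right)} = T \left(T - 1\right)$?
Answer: $- \frac{25085}{4} \approx -6271.3$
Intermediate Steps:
$E{\left(L,T \right)} = T \left(-1 + T\right)$
$s{\left(z,Y \right)} = - \frac{9}{8} + Y \left(-1 + Y\right) + 4 Y z$ ($s{\left(z,Y \right)} = - \frac{9}{8} + \left(4 z Y + Y \left(-1 + Y\right)\right) = - \frac{9}{8} + \left(4 Y z + Y \left(-1 + Y\right)\right) = - \frac{9}{8} + \left(Y \left(-1 + Y\right) + 4 Y z\right) = - \frac{9}{8} + Y \left(-1 + Y\right) + 4 Y z$)
$\left(-62 - 51\right) + s{\left(-12,-1 \right)} \left(-126\right) = \left(-62 - 51\right) + \left(- \frac{9}{8} + \left(-1\right)^{2} - -1 + 4 \left(-1\right) \left(-12\right)\right) \left(-126\right) = \left(-62 - 51\right) + \left(- \frac{9}{8} + 1 + 1 + 48\right) \left(-126\right) = -113 + \frac{391}{8} \left(-126\right) = -113 - \frac{24633}{4} = - \frac{25085}{4}$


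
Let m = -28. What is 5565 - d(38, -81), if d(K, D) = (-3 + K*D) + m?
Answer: 8674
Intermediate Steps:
d(K, D) = -31 + D*K (d(K, D) = (-3 + K*D) - 28 = (-3 + D*K) - 28 = -31 + D*K)
5565 - d(38, -81) = 5565 - (-31 - 81*38) = 5565 - (-31 - 3078) = 5565 - 1*(-3109) = 5565 + 3109 = 8674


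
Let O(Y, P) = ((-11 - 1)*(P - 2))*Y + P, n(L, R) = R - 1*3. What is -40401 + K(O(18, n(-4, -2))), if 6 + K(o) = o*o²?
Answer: 3422430436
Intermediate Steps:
n(L, R) = -3 + R (n(L, R) = R - 3 = -3 + R)
O(Y, P) = P + Y*(24 - 12*P) (O(Y, P) = (-12*(-2 + P))*Y + P = (24 - 12*P)*Y + P = Y*(24 - 12*P) + P = P + Y*(24 - 12*P))
K(o) = -6 + o³ (K(o) = -6 + o*o² = -6 + o³)
-40401 + K(O(18, n(-4, -2))) = -40401 + (-6 + ((-3 - 2) + 24*18 - 12*(-3 - 2)*18)³) = -40401 + (-6 + (-5 + 432 - 12*(-5)*18)³) = -40401 + (-6 + (-5 + 432 + 1080)³) = -40401 + (-6 + 1507³) = -40401 + (-6 + 3422470843) = -40401 + 3422470837 = 3422430436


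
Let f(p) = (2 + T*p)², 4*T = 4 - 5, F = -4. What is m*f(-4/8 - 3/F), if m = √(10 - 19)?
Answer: 2883*I/256 ≈ 11.262*I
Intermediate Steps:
T = -¼ (T = (4 - 5)/4 = (¼)*(-1) = -¼ ≈ -0.25000)
f(p) = (2 - p/4)²
m = 3*I (m = √(-9) = 3*I ≈ 3.0*I)
m*f(-4/8 - 3/F) = (3*I)*((-8 + (-4/8 - 3/(-4)))²/16) = (3*I)*((-8 + (-4*⅛ - 3*(-¼)))²/16) = (3*I)*((-8 + (-½ + ¾))²/16) = (3*I)*((-8 + ¼)²/16) = (3*I)*((-31/4)²/16) = (3*I)*((1/16)*(961/16)) = (3*I)*(961/256) = 2883*I/256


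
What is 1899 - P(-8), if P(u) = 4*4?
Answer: 1883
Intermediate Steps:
P(u) = 16
1899 - P(-8) = 1899 - 1*16 = 1899 - 16 = 1883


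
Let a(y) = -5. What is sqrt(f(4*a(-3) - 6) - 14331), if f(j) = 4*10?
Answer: I*sqrt(14291) ≈ 119.54*I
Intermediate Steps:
f(j) = 40
sqrt(f(4*a(-3) - 6) - 14331) = sqrt(40 - 14331) = sqrt(-14291) = I*sqrt(14291)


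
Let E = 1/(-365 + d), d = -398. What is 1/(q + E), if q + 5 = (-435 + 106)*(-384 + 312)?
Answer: 763/18070128 ≈ 4.2224e-5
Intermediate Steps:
q = 23683 (q = -5 + (-435 + 106)*(-384 + 312) = -5 - 329*(-72) = -5 + 23688 = 23683)
E = -1/763 (E = 1/(-365 - 398) = 1/(-763) = -1/763 ≈ -0.0013106)
1/(q + E) = 1/(23683 - 1/763) = 1/(18070128/763) = 763/18070128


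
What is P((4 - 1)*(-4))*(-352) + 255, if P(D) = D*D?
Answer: -50433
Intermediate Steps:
P(D) = D²
P((4 - 1)*(-4))*(-352) + 255 = ((4 - 1)*(-4))²*(-352) + 255 = (3*(-4))²*(-352) + 255 = (-12)²*(-352) + 255 = 144*(-352) + 255 = -50688 + 255 = -50433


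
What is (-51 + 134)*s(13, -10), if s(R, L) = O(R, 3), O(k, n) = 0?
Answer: 0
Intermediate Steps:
s(R, L) = 0
(-51 + 134)*s(13, -10) = (-51 + 134)*0 = 83*0 = 0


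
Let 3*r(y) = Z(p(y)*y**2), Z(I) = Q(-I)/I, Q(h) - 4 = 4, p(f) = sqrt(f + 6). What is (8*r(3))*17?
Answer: 1088/81 ≈ 13.432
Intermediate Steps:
p(f) = sqrt(6 + f)
Q(h) = 8 (Q(h) = 4 + 4 = 8)
Z(I) = 8/I
r(y) = 8/(3*y**2*sqrt(6 + y)) (r(y) = (8/((sqrt(6 + y)*y**2)))/3 = (8/((y**2*sqrt(6 + y))))/3 = (8*(1/(y**2*sqrt(6 + y))))/3 = (8/(y**2*sqrt(6 + y)))/3 = 8/(3*y**2*sqrt(6 + y)))
(8*r(3))*17 = (8*((8/3)/(3**2*sqrt(6 + 3))))*17 = (8*((8/3)*(1/9)/sqrt(9)))*17 = (8*((8/3)*(1/9)*(1/3)))*17 = (8*(8/81))*17 = (64/81)*17 = 1088/81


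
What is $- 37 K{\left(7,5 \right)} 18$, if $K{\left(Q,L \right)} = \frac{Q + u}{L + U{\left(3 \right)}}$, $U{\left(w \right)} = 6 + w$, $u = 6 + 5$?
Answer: $- \frac{5994}{7} \approx -856.29$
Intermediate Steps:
$u = 11$
$K{\left(Q,L \right)} = \frac{11 + Q}{9 + L}$ ($K{\left(Q,L \right)} = \frac{Q + 11}{L + \left(6 + 3\right)} = \frac{11 + Q}{L + 9} = \frac{11 + Q}{9 + L}$)
$- 37 K{\left(7,5 \right)} 18 = - 37 \frac{11 + 7}{9 + 5} \cdot 18 = - 37 \cdot \frac{1}{14} \cdot 18 \cdot 18 = \left(-37\right) \frac{9}{7} \cdot 18 = \left(- \frac{333}{7}\right) 18 = - \frac{5994}{7}$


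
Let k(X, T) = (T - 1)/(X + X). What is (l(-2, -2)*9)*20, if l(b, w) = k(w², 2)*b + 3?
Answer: 495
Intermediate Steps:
k(X, T) = (-1 + T)/(2*X) (k(X, T) = (-1 + T)/((2*X)) = (-1 + T)*(1/(2*X)) = (-1 + T)/(2*X))
l(b, w) = 3 + b/(2*w²) (l(b, w) = ((-1 + 2)/(2*(w²)))*b + 3 = ((½)*1/w²)*b + 3 = (1/(2*w²))*b + 3 = b/(2*w²) + 3 = 3 + b/(2*w²))
(l(-2, -2)*9)*20 = ((3 + (½)*(-2)/(-2)²)*9)*20 = ((3 + (½)*(-2)*(¼))*9)*20 = ((3 - ¼)*9)*20 = ((11/4)*9)*20 = (99/4)*20 = 495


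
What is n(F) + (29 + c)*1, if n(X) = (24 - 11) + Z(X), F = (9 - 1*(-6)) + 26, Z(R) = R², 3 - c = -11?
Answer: 1737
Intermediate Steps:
c = 14 (c = 3 - 1*(-11) = 3 + 11 = 14)
F = 41 (F = (9 + 6) + 26 = 15 + 26 = 41)
n(X) = 13 + X² (n(X) = (24 - 11) + X² = 13 + X²)
n(F) + (29 + c)*1 = (13 + 41²) + (29 + 14)*1 = (13 + 1681) + 43*1 = 1694 + 43 = 1737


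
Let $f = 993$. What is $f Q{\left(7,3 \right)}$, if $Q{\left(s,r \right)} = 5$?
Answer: $4965$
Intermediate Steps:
$f Q{\left(7,3 \right)} = 993 \cdot 5 = 4965$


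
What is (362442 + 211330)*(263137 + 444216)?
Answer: 405859345516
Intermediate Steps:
(362442 + 211330)*(263137 + 444216) = 573772*707353 = 405859345516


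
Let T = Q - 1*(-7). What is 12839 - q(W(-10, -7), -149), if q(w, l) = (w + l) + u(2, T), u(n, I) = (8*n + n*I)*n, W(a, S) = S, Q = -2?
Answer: 12943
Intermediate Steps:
T = 5 (T = -2 - 1*(-7) = -2 + 7 = 5)
u(n, I) = n*(8*n + I*n) (u(n, I) = (8*n + I*n)*n = n*(8*n + I*n))
q(w, l) = 52 + l + w (q(w, l) = (w + l) + 2²*(8 + 5) = (l + w) + 4*13 = (l + w) + 52 = 52 + l + w)
12839 - q(W(-10, -7), -149) = 12839 - (52 - 149 - 7) = 12839 - 1*(-104) = 12839 + 104 = 12943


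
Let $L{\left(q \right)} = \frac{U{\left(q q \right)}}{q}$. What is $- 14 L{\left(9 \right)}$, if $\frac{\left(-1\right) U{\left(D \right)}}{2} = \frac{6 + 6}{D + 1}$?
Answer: $\frac{56}{123} \approx 0.45528$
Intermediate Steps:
$U{\left(D \right)} = - \frac{24}{1 + D}$ ($U{\left(D \right)} = - 2 \frac{6 + 6}{D + 1} = - 2 \frac{12}{1 + D} = - \frac{24}{1 + D}$)
$L{\left(q \right)} = - \frac{24}{q \left(1 + q^{2}\right)}$ ($L{\left(q \right)} = \frac{\left(-24\right) \frac{1}{1 + q q}}{q} = \frac{\left(-24\right) \frac{1}{1 + q^{2}}}{q} = - \frac{24}{q \left(1 + q^{2}\right)}$)
$- 14 L{\left(9 \right)} = - 14 \left(- \frac{24}{9 + 9^{3}}\right) = - 14 \left(- \frac{24}{9 + 729}\right) = - 14 \left(- \frac{24}{738}\right) = - 14 \left(\left(-24\right) \frac{1}{738}\right) = \left(-14\right) \left(- \frac{4}{123}\right) = \frac{56}{123}$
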